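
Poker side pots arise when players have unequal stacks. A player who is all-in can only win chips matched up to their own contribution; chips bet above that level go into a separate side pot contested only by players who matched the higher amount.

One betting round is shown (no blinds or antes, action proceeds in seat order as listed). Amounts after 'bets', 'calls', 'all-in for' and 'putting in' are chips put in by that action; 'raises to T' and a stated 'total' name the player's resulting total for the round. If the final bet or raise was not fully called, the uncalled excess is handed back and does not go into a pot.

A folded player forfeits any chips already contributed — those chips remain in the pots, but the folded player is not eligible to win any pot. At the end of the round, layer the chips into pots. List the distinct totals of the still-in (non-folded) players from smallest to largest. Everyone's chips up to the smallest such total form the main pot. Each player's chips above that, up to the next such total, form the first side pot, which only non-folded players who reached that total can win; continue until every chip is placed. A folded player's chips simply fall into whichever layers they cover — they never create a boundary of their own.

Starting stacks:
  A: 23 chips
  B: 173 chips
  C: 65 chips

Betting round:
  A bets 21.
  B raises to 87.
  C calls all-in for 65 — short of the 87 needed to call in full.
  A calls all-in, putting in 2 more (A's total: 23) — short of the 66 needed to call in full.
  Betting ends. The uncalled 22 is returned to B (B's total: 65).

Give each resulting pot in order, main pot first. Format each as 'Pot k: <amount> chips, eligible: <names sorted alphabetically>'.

Contributions (after 22 returned to B): A=23, B=65, C=65
Pot levels (distinct totals of non-folded players): 23, 65
Layer 1-23: 23 each from A, B, C = 23*3 = 69 chips; eligible A, B, C
Layer 24-65: 42 each from B, C = 42*2 = 84 chips; eligible B, C

Pot 1: 69 chips, eligible: A, B, C
Pot 2: 84 chips, eligible: B, C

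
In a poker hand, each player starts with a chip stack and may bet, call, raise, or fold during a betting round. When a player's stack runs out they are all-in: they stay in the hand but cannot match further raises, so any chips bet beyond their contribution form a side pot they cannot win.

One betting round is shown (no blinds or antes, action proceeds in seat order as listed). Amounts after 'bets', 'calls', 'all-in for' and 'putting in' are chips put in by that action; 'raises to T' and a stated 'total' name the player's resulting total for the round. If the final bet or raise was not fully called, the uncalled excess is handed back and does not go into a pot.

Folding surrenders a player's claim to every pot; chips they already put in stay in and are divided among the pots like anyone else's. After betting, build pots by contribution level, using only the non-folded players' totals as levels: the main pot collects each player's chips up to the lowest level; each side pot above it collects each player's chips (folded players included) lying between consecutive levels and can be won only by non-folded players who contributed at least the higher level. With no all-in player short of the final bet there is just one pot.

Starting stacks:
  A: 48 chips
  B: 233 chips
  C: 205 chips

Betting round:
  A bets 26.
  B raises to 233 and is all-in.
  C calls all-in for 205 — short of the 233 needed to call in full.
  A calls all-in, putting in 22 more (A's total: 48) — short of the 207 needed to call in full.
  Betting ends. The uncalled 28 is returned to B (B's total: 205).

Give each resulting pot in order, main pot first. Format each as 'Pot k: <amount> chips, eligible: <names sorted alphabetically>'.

Pot 1: 144 chips, eligible: A, B, C
Pot 2: 314 chips, eligible: B, C

Derivation:
Contributions (after 28 returned to B): A=48, B=205, C=205
Pot levels (distinct totals of non-folded players): 48, 205
Layer 1-48: 48 each from A, B, C = 48*3 = 144 chips; eligible A, B, C
Layer 49-205: 157 each from B, C = 157*2 = 314 chips; eligible B, C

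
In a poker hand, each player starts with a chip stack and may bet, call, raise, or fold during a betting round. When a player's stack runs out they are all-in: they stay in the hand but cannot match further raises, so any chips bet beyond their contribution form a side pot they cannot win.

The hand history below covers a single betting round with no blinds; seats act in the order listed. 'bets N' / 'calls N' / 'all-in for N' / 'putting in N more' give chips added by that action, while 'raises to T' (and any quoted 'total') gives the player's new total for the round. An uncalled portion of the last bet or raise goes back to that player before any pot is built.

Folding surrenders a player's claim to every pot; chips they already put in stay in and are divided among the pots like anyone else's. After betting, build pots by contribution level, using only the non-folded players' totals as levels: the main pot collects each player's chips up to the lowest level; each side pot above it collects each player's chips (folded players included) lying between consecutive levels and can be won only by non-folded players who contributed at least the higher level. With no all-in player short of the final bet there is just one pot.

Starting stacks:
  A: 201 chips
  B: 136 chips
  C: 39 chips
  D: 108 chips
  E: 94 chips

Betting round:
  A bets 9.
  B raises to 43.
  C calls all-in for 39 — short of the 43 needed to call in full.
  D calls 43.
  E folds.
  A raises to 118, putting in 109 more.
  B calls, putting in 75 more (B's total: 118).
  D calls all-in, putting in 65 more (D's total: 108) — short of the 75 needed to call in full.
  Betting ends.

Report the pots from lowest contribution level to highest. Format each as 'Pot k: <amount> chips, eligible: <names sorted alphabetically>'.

Contributions: A=118, B=118, C=39, D=108
Folded: E
Pot levels (distinct totals of non-folded players): 39, 108, 118
Layer 1-39: 39 each from A, B, C, D = 39*4 = 156 chips; eligible A, B, C, D
Layer 40-108: 69 each from A, B, D = 69*3 = 207 chips; eligible A, B, D
Layer 109-118: 10 each from A, B = 10*2 = 20 chips; eligible A, B

Pot 1: 156 chips, eligible: A, B, C, D
Pot 2: 207 chips, eligible: A, B, D
Pot 3: 20 chips, eligible: A, B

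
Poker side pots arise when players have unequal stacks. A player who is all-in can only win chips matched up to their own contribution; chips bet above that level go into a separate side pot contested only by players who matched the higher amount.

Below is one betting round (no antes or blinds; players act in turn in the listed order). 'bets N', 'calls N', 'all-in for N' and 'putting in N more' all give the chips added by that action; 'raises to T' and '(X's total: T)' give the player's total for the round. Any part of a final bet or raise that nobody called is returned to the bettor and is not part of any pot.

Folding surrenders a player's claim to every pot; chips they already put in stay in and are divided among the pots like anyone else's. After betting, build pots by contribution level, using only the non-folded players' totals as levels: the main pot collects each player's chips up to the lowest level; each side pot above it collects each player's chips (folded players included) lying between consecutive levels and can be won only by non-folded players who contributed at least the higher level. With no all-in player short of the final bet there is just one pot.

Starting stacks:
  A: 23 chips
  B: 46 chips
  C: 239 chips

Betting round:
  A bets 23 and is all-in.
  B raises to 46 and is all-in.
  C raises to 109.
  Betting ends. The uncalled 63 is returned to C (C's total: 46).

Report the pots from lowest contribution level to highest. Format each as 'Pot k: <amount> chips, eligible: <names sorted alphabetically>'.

Pot 1: 69 chips, eligible: A, B, C
Pot 2: 46 chips, eligible: B, C

Derivation:
Contributions (after 63 returned to C): A=23, B=46, C=46
Pot levels (distinct totals of non-folded players): 23, 46
Layer 1-23: 23 each from A, B, C = 23*3 = 69 chips; eligible A, B, C
Layer 24-46: 23 each from B, C = 23*2 = 46 chips; eligible B, C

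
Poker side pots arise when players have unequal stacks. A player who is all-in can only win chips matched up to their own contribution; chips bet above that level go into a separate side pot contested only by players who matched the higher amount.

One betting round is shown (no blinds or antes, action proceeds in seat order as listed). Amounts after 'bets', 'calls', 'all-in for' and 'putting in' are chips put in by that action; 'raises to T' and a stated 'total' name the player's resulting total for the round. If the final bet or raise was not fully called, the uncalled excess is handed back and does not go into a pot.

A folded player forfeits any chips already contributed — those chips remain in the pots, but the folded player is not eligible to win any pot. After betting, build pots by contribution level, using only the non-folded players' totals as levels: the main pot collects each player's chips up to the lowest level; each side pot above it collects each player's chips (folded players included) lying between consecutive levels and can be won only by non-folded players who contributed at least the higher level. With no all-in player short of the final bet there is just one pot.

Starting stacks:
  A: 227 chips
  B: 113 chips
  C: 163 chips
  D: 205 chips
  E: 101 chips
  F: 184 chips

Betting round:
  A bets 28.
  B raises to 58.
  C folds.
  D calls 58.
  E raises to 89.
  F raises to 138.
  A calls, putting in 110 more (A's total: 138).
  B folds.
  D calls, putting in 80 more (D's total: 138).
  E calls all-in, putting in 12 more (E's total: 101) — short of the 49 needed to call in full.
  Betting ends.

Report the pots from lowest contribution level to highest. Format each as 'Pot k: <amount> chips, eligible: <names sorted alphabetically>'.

Pot 1: 462 chips, eligible: A, D, E, F
Pot 2: 111 chips, eligible: A, D, F

Derivation:
Contributions: A=138, B=58, D=138, E=101, F=138
Folded: B, C
Pot levels (distinct totals of non-folded players): 101, 138
Layer 1-101: A 101 + B 58 + D 101 + E 101 + F 101 = 462 chips; eligible A, D, E, F
Layer 102-138: 37 each from A, D, F = 37*3 = 111 chips; eligible A, D, F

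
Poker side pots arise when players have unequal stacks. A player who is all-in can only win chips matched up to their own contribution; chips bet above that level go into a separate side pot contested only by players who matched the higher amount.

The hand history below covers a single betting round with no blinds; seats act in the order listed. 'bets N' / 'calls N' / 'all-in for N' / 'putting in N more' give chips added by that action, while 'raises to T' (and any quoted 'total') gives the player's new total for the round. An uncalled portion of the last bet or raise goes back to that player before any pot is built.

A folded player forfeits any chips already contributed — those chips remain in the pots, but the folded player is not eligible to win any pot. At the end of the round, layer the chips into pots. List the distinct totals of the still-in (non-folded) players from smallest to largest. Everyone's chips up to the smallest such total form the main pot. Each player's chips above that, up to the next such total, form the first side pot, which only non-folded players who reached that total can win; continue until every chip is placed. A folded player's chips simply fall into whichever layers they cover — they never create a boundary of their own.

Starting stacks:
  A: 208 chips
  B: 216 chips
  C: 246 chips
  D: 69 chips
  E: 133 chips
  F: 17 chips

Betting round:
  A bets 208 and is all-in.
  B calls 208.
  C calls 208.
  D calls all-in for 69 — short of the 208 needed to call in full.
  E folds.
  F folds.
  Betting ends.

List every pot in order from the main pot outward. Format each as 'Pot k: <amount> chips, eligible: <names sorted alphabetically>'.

Contributions: A=208, B=208, C=208, D=69
Folded: E, F
Pot levels (distinct totals of non-folded players): 69, 208
Layer 1-69: 69 each from A, B, C, D = 69*4 = 276 chips; eligible A, B, C, D
Layer 70-208: 139 each from A, B, C = 139*3 = 417 chips; eligible A, B, C

Pot 1: 276 chips, eligible: A, B, C, D
Pot 2: 417 chips, eligible: A, B, C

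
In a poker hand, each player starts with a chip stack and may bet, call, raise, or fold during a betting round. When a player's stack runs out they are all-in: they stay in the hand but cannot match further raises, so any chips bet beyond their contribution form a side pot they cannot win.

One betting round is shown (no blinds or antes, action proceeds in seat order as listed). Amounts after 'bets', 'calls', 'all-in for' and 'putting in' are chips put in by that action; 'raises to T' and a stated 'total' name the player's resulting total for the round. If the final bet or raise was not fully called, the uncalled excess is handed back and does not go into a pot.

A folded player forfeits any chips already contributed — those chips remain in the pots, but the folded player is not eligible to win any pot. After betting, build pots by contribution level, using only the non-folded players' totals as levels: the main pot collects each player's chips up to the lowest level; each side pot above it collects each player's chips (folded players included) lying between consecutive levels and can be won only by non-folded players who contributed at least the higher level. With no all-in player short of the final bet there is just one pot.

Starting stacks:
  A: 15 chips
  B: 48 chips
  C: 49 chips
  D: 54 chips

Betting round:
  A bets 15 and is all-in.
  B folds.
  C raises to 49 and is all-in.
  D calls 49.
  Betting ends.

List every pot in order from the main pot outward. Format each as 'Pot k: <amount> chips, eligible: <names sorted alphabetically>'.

Pot 1: 45 chips, eligible: A, C, D
Pot 2: 68 chips, eligible: C, D

Derivation:
Contributions: A=15, C=49, D=49
Folded: B
Pot levels (distinct totals of non-folded players): 15, 49
Layer 1-15: 15 each from A, C, D = 15*3 = 45 chips; eligible A, C, D
Layer 16-49: 34 each from C, D = 34*2 = 68 chips; eligible C, D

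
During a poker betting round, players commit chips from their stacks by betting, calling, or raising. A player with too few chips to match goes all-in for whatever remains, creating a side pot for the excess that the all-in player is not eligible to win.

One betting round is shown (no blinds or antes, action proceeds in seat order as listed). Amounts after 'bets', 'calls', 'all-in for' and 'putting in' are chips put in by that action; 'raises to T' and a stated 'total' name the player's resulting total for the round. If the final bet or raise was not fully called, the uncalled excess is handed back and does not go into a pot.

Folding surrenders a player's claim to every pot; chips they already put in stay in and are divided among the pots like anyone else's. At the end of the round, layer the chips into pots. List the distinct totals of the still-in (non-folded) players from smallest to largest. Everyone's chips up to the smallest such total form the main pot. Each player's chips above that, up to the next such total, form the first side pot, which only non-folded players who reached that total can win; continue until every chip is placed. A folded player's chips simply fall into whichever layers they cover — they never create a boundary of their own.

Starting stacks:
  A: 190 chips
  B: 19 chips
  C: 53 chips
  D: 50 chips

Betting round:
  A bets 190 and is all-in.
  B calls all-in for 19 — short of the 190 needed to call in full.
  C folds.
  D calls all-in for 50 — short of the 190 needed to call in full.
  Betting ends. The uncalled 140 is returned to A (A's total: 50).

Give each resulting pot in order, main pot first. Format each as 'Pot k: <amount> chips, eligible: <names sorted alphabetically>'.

Pot 1: 57 chips, eligible: A, B, D
Pot 2: 62 chips, eligible: A, D

Derivation:
Contributions (after 140 returned to A): A=50, B=19, D=50
Folded: C
Pot levels (distinct totals of non-folded players): 19, 50
Layer 1-19: 19 each from A, B, D = 19*3 = 57 chips; eligible A, B, D
Layer 20-50: 31 each from A, D = 31*2 = 62 chips; eligible A, D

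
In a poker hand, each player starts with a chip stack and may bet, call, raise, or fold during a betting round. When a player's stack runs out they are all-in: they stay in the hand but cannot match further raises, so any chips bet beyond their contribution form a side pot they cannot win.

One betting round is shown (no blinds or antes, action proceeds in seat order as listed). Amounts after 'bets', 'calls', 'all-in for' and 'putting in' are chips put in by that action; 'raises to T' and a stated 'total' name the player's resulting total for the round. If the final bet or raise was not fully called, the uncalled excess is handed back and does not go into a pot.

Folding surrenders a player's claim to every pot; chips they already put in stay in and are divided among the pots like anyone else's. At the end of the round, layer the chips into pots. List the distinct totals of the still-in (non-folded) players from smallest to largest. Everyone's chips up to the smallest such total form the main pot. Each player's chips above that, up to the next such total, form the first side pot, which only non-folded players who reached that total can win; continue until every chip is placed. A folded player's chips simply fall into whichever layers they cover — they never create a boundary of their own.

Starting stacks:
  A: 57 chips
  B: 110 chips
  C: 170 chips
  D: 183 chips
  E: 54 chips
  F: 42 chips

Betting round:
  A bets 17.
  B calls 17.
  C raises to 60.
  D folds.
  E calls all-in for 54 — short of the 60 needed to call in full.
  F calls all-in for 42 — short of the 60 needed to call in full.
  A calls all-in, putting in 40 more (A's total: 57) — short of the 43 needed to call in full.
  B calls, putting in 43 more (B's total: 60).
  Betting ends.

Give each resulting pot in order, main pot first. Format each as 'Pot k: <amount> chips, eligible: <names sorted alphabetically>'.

Contributions: A=57, B=60, C=60, E=54, F=42
Folded: D
Pot levels (distinct totals of non-folded players): 42, 54, 57, 60
Layer 1-42: 42 each from A, B, C, E, F = 42*5 = 210 chips; eligible A, B, C, E, F
Layer 43-54: 12 each from A, B, C, E = 12*4 = 48 chips; eligible A, B, C, E
Layer 55-57: 3 each from A, B, C = 3*3 = 9 chips; eligible A, B, C
Layer 58-60: 3 each from B, C = 3*2 = 6 chips; eligible B, C

Pot 1: 210 chips, eligible: A, B, C, E, F
Pot 2: 48 chips, eligible: A, B, C, E
Pot 3: 9 chips, eligible: A, B, C
Pot 4: 6 chips, eligible: B, C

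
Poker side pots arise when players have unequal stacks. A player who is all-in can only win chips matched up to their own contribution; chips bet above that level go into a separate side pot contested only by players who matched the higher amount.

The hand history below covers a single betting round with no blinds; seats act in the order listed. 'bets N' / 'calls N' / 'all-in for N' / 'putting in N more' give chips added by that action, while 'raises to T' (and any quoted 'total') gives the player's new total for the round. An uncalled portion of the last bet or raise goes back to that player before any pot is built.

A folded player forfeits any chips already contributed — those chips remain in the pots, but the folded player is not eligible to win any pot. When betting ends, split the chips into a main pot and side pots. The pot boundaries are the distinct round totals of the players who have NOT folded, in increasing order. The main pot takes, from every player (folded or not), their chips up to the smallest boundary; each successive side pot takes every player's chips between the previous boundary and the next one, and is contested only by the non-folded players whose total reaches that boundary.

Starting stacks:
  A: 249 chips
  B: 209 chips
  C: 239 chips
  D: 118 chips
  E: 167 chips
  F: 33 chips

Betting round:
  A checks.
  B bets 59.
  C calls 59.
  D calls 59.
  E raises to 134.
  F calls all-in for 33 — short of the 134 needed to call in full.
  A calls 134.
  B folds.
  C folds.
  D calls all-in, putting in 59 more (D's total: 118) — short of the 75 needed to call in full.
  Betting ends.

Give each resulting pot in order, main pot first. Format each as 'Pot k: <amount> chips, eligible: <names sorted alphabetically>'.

Pot 1: 198 chips, eligible: A, D, E, F
Pot 2: 307 chips, eligible: A, D, E
Pot 3: 32 chips, eligible: A, E

Derivation:
Contributions: A=134, B=59, C=59, D=118, E=134, F=33
Folded: B, C
Pot levels (distinct totals of non-folded players): 33, 118, 134
Layer 1-33: 33 each from A, B, C, D, E, F = 33*6 = 198 chips; eligible A, D, E, F
Layer 34-118: A 85 + B 26 + C 26 + D 85 + E 85 = 307 chips; eligible A, D, E
Layer 119-134: 16 each from A, E = 16*2 = 32 chips; eligible A, E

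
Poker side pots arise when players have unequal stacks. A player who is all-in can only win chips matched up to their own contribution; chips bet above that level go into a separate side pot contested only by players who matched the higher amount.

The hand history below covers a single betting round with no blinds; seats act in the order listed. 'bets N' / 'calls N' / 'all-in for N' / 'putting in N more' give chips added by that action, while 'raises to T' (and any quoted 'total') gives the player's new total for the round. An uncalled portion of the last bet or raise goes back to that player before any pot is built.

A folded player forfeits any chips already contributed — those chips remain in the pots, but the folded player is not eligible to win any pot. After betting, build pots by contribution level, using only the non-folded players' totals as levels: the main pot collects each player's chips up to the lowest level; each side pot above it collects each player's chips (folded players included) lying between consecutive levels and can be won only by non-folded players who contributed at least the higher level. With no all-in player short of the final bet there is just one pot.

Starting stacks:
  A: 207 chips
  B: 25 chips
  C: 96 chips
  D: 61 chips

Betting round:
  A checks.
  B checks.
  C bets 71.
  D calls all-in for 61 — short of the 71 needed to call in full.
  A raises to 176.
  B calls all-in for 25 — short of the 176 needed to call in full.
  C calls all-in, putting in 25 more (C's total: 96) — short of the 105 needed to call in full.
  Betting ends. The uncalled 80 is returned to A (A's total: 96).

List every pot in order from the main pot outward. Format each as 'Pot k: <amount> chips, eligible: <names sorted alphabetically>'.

Contributions (after 80 returned to A): A=96, B=25, C=96, D=61
Pot levels (distinct totals of non-folded players): 25, 61, 96
Layer 1-25: 25 each from A, B, C, D = 25*4 = 100 chips; eligible A, B, C, D
Layer 26-61: 36 each from A, C, D = 36*3 = 108 chips; eligible A, C, D
Layer 62-96: 35 each from A, C = 35*2 = 70 chips; eligible A, C

Pot 1: 100 chips, eligible: A, B, C, D
Pot 2: 108 chips, eligible: A, C, D
Pot 3: 70 chips, eligible: A, C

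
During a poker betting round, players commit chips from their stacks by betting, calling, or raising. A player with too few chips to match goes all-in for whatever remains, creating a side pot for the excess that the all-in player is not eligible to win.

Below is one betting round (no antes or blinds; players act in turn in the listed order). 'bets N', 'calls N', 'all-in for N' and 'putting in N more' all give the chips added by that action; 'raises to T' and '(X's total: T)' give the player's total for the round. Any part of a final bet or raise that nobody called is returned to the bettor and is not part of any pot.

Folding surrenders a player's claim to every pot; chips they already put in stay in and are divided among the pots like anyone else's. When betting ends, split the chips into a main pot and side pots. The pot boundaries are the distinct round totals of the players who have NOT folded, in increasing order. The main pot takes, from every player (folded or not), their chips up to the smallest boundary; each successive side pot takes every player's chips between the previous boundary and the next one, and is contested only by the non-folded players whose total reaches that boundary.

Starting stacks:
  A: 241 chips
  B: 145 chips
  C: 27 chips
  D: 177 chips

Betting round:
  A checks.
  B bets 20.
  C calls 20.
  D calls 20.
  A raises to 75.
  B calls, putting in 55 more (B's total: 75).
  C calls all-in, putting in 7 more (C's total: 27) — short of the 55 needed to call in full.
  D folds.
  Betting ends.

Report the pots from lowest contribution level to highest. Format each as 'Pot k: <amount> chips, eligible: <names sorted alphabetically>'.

Contributions: A=75, B=75, C=27, D=20
Folded: D
Pot levels (distinct totals of non-folded players): 27, 75
Layer 1-27: A 27 + B 27 + C 27 + D 20 = 101 chips; eligible A, B, C
Layer 28-75: 48 each from A, B = 48*2 = 96 chips; eligible A, B

Pot 1: 101 chips, eligible: A, B, C
Pot 2: 96 chips, eligible: A, B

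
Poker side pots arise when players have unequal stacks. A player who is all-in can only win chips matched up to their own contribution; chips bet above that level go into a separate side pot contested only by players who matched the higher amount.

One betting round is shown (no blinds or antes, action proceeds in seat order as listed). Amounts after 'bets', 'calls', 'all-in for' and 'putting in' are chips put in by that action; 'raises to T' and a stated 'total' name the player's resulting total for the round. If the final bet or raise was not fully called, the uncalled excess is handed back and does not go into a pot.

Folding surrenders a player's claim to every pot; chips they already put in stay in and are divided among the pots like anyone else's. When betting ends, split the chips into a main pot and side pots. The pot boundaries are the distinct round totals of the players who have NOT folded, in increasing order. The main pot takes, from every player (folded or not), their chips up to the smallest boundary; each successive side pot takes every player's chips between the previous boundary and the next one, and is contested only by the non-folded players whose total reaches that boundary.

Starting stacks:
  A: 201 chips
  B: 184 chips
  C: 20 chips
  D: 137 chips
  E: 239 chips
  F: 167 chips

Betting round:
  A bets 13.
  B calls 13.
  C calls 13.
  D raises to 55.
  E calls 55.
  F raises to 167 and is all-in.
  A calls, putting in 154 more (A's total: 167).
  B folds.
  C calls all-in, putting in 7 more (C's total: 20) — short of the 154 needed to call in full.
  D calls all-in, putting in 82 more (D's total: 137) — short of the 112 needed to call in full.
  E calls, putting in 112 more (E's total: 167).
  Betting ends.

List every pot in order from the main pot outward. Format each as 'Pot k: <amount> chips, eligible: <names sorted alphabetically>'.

Contributions: A=167, B=13, C=20, D=137, E=167, F=167
Folded: B
Pot levels (distinct totals of non-folded players): 20, 137, 167
Layer 1-20: A 20 + B 13 + C 20 + D 20 + E 20 + F 20 = 113 chips; eligible A, C, D, E, F
Layer 21-137: 117 each from A, D, E, F = 117*4 = 468 chips; eligible A, D, E, F
Layer 138-167: 30 each from A, E, F = 30*3 = 90 chips; eligible A, E, F

Pot 1: 113 chips, eligible: A, C, D, E, F
Pot 2: 468 chips, eligible: A, D, E, F
Pot 3: 90 chips, eligible: A, E, F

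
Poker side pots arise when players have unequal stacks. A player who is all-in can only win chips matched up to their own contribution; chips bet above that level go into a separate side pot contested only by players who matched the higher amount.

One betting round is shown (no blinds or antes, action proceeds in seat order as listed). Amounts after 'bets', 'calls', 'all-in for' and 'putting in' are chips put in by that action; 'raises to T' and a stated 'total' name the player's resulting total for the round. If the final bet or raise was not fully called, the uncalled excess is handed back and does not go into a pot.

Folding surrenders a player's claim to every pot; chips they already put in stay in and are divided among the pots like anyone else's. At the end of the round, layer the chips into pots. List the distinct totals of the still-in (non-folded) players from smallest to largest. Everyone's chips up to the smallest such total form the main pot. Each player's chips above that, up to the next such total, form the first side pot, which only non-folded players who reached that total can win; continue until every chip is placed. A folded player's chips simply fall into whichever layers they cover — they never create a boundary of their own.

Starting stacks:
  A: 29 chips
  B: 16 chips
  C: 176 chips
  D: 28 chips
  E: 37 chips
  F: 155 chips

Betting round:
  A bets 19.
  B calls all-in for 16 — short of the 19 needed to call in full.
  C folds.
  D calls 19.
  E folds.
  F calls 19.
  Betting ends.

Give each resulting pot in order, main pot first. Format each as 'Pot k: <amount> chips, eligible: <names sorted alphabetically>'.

Contributions: A=19, B=16, D=19, F=19
Folded: C, E
Pot levels (distinct totals of non-folded players): 16, 19
Layer 1-16: 16 each from A, B, D, F = 16*4 = 64 chips; eligible A, B, D, F
Layer 17-19: 3 each from A, D, F = 3*3 = 9 chips; eligible A, D, F

Pot 1: 64 chips, eligible: A, B, D, F
Pot 2: 9 chips, eligible: A, D, F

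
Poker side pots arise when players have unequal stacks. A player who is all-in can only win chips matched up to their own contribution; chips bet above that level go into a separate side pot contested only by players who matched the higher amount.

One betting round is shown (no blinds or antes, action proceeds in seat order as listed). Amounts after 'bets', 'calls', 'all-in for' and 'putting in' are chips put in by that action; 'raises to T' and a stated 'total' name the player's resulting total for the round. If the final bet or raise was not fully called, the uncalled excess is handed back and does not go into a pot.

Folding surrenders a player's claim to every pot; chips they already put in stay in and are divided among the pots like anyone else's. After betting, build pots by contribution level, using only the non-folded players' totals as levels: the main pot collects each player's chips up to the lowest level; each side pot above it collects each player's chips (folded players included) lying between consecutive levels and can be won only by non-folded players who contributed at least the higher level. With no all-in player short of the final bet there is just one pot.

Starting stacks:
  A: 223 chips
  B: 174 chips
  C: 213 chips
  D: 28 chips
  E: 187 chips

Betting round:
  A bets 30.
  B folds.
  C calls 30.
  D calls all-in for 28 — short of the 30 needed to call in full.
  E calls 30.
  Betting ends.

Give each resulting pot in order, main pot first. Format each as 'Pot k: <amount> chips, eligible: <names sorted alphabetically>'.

Contributions: A=30, C=30, D=28, E=30
Folded: B
Pot levels (distinct totals of non-folded players): 28, 30
Layer 1-28: 28 each from A, C, D, E = 28*4 = 112 chips; eligible A, C, D, E
Layer 29-30: 2 each from A, C, E = 2*3 = 6 chips; eligible A, C, E

Pot 1: 112 chips, eligible: A, C, D, E
Pot 2: 6 chips, eligible: A, C, E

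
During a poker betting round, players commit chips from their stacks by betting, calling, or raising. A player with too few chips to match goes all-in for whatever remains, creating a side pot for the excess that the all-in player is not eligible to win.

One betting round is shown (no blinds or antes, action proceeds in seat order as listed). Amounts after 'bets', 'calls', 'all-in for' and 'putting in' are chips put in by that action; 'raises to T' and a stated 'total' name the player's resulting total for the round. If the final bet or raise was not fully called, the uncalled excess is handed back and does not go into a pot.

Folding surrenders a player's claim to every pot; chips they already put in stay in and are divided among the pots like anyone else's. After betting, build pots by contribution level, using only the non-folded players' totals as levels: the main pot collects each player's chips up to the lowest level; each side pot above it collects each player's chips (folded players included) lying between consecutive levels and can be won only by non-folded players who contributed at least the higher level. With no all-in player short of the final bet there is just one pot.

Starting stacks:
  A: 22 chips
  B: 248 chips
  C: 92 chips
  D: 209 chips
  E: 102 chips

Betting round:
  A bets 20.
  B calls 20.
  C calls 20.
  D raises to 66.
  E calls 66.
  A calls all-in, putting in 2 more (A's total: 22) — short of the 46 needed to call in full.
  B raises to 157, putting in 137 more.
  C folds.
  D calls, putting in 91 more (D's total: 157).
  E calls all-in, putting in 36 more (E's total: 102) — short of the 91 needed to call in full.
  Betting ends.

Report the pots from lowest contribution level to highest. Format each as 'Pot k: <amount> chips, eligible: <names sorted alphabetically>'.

Contributions: A=22, B=157, C=20, D=157, E=102
Folded: C
Pot levels (distinct totals of non-folded players): 22, 102, 157
Layer 1-22: A 22 + B 22 + C 20 + D 22 + E 22 = 108 chips; eligible A, B, D, E
Layer 23-102: 80 each from B, D, E = 80*3 = 240 chips; eligible B, D, E
Layer 103-157: 55 each from B, D = 55*2 = 110 chips; eligible B, D

Pot 1: 108 chips, eligible: A, B, D, E
Pot 2: 240 chips, eligible: B, D, E
Pot 3: 110 chips, eligible: B, D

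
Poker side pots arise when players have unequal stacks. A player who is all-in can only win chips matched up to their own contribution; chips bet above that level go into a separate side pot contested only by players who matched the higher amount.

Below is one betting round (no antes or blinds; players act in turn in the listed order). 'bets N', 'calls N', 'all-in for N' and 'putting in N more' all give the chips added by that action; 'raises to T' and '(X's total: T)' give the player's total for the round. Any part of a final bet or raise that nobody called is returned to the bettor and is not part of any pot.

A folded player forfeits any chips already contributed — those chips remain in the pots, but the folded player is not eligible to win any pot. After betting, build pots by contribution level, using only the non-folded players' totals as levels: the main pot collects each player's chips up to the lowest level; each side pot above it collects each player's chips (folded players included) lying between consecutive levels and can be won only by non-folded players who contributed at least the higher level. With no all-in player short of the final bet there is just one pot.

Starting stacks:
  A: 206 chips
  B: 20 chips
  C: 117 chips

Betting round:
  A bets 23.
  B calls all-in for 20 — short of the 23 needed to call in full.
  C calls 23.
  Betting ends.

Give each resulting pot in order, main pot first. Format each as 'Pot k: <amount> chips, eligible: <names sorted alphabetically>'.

Pot 1: 60 chips, eligible: A, B, C
Pot 2: 6 chips, eligible: A, C

Derivation:
Contributions: A=23, B=20, C=23
Pot levels (distinct totals of non-folded players): 20, 23
Layer 1-20: 20 each from A, B, C = 20*3 = 60 chips; eligible A, B, C
Layer 21-23: 3 each from A, C = 3*2 = 6 chips; eligible A, C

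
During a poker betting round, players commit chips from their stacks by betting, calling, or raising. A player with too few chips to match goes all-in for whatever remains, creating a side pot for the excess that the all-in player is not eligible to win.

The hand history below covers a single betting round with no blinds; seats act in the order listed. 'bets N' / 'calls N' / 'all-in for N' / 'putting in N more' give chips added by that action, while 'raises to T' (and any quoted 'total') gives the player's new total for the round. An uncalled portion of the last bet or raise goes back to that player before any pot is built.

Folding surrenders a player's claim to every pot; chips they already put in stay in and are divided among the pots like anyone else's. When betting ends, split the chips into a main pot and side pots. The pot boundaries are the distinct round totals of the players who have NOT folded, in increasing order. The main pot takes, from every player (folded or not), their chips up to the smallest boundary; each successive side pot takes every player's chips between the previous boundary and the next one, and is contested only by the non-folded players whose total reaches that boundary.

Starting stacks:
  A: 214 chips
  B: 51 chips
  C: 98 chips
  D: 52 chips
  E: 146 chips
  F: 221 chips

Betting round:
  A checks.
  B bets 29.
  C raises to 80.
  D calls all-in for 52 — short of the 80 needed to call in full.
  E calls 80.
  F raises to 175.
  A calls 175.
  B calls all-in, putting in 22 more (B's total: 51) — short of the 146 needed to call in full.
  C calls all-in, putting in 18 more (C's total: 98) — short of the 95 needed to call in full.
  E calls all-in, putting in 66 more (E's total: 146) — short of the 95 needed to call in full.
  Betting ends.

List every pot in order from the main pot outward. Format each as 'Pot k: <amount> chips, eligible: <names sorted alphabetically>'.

Pot 1: 306 chips, eligible: A, B, C, D, E, F
Pot 2: 5 chips, eligible: A, C, D, E, F
Pot 3: 184 chips, eligible: A, C, E, F
Pot 4: 144 chips, eligible: A, E, F
Pot 5: 58 chips, eligible: A, F

Derivation:
Contributions: A=175, B=51, C=98, D=52, E=146, F=175
Pot levels (distinct totals of non-folded players): 51, 52, 98, 146, 175
Layer 1-51: 51 each from A, B, C, D, E, F = 51*6 = 306 chips; eligible A, B, C, D, E, F
Layer 52-52: 1 each from A, C, D, E, F = 1*5 = 5 chips; eligible A, C, D, E, F
Layer 53-98: 46 each from A, C, E, F = 46*4 = 184 chips; eligible A, C, E, F
Layer 99-146: 48 each from A, E, F = 48*3 = 144 chips; eligible A, E, F
Layer 147-175: 29 each from A, F = 29*2 = 58 chips; eligible A, F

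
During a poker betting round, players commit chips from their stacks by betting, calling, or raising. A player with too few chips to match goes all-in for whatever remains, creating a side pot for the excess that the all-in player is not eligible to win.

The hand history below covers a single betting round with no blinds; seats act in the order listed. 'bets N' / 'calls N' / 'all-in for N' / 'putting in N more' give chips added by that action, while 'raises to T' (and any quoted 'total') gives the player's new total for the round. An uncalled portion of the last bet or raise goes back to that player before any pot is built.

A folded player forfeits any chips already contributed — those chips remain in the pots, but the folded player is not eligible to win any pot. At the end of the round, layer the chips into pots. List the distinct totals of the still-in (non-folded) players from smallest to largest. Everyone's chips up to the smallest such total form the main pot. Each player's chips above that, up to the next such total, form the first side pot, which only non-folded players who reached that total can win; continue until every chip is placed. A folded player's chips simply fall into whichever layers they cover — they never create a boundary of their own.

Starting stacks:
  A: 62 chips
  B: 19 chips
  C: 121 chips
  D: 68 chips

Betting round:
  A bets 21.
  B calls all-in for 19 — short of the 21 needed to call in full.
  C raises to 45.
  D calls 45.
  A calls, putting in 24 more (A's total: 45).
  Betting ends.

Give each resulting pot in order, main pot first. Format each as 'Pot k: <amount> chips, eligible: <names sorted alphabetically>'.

Contributions: A=45, B=19, C=45, D=45
Pot levels (distinct totals of non-folded players): 19, 45
Layer 1-19: 19 each from A, B, C, D = 19*4 = 76 chips; eligible A, B, C, D
Layer 20-45: 26 each from A, C, D = 26*3 = 78 chips; eligible A, C, D

Pot 1: 76 chips, eligible: A, B, C, D
Pot 2: 78 chips, eligible: A, C, D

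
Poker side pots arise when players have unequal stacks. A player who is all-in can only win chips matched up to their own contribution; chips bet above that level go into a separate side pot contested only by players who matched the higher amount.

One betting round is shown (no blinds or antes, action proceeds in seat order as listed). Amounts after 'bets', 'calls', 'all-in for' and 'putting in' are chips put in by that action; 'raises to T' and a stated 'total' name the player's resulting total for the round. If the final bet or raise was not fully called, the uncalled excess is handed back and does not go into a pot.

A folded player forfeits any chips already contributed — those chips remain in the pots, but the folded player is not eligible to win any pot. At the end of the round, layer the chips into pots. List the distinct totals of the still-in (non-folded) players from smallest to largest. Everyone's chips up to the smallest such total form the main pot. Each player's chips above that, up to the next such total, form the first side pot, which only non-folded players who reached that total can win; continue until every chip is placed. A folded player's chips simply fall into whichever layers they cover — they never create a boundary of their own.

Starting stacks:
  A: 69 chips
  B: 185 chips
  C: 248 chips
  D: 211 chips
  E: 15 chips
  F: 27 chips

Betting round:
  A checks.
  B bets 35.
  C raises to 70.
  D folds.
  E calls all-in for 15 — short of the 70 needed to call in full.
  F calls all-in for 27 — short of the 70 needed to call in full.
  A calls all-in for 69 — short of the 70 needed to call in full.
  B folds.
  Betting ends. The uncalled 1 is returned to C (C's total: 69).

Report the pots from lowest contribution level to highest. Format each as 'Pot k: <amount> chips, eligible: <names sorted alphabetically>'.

Contributions (after 1 returned to C): A=69, B=35, C=69, E=15, F=27
Folded: B, D
Pot levels (distinct totals of non-folded players): 15, 27, 69
Layer 1-15: 15 each from A, B, C, E, F = 15*5 = 75 chips; eligible A, C, E, F
Layer 16-27: 12 each from A, B, C, F = 12*4 = 48 chips; eligible A, C, F
Layer 28-69: A 42 + B 8 + C 42 = 92 chips; eligible A, C

Pot 1: 75 chips, eligible: A, C, E, F
Pot 2: 48 chips, eligible: A, C, F
Pot 3: 92 chips, eligible: A, C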